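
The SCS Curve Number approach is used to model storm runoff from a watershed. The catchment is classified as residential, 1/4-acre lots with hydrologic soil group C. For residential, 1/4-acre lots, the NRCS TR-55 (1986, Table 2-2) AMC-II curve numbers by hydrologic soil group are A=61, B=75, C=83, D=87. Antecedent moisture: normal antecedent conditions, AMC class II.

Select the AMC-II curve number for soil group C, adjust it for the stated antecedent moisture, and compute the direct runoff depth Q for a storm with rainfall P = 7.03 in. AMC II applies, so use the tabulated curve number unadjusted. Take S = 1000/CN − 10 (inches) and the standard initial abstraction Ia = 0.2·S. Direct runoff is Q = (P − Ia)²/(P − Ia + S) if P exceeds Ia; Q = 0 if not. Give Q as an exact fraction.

Q = 3019392601/597176700 in ≈ 5.056 in

NRCS table: residential, 1/4-acre lots, soil group C → CN(II) = 83
AMC II — tabulated CN = 83 applies directly.
Retention S: 1000/CN − 10 with CN=83.000 → S = 170/83 ≈ 2.048 in
Ia = 0.2S: 0.2·2.048 = 0.410 in (exactly 34/83)
Excess rainfall: 7.030 − 0.410 = 6.620 in; P > Ia so Q > 0
Q: (54949/8300)² ÷ (71949/8300) = 3019392601/597176700 in (≈ 5.056 in)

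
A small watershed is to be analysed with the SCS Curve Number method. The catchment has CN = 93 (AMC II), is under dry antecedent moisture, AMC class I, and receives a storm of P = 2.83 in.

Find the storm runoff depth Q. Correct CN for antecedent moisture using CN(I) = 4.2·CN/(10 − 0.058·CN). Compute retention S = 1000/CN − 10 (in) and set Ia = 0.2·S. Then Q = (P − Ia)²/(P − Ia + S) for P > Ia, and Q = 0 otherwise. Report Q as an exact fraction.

Q = 4755067849/3318900300 in ≈ 1.433 in

Adjust CN=93 to AMC I: 4.2·93/(10 − 0.058·93) → (1953/5) ÷ (2303/500) = 27900/329 ≈ 84.802
Max retention: S = 1000/(27900/329) − 10 = 500/279 in (≈ 1.792 in)
Initial abstraction Ia = S/5 = (500/279)/5 = 100/279 ≈ 0.358 in
Excess rainfall: 2.830 − 0.358 = 2.472 in; P > Ia so Q > 0
Q: (68957/27900)² ÷ (118957/27900) = 4755067849/3318900300 in (≈ 1.433 in)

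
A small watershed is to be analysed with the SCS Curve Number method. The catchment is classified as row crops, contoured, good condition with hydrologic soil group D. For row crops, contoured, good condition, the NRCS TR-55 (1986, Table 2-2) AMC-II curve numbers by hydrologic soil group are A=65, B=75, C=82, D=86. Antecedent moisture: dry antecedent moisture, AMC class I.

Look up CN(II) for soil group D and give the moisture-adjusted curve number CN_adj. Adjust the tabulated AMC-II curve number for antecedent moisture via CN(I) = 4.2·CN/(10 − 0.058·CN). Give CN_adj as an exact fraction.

CN_adj = 12900/179 ≈ 72.067

NRCS table: row crops, contoured, good condition, soil group D → CN(II) = 86
CN(I) from CN(II)=86: (4.2·86)/(10 − 0.058·86) = 12900/179 ≈ 72.067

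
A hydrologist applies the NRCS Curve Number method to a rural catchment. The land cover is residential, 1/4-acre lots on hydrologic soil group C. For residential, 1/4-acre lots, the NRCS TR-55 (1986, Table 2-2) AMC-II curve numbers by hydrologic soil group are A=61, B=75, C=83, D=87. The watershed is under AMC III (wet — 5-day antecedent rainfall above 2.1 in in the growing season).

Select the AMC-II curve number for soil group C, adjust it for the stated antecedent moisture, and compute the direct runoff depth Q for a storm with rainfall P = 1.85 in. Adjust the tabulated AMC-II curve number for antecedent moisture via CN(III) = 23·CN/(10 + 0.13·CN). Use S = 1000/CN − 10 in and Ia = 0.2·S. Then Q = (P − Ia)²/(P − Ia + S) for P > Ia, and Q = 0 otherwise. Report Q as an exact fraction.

NRCS table: residential, 1/4-acre lots, soil group C → CN(II) = 83
Wet (AMC III): CN(III) = 23·83/(10 + 0.13·83) = 1909/(2079/100) = 190900/2079 ≈ 91.823
Retention S: 1000/CN − 10 with CN=91.823 → S = 1700/1909 ≈ 0.891 in
Initial abstraction Ia = S/5 = (1700/1909)/5 = 340/1909 ≈ 0.178 in
Since P=1.850 > Ia=0.178: effective rainfall P−Ia = 63833/38180 in
Q: (63833/38180)² ÷ (97833/38180) = 4074651889/3735263940 in (≈ 1.091 in)

Q = 4074651889/3735263940 in ≈ 1.091 in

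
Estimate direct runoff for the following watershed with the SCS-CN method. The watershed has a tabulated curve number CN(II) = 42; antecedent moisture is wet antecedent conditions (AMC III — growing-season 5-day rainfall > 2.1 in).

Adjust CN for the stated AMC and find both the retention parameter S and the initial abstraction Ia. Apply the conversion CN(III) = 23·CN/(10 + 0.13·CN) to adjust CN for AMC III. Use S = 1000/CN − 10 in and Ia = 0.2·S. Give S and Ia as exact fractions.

Adjust CN=42 to AMC III: 23·42/(10 + 0.13·42) → 966 ÷ (773/50) = 48300/773 ≈ 62.484
Max retention: S = 1000/(48300/773) − 10 = 2900/483 in (≈ 6.004 in)
Ia = 0.2S: 0.2·6.004 = 1.201 in (exactly 580/483)

S = 2900/483 in ≈ 6.004 in; Ia = 580/483 in ≈ 1.201 in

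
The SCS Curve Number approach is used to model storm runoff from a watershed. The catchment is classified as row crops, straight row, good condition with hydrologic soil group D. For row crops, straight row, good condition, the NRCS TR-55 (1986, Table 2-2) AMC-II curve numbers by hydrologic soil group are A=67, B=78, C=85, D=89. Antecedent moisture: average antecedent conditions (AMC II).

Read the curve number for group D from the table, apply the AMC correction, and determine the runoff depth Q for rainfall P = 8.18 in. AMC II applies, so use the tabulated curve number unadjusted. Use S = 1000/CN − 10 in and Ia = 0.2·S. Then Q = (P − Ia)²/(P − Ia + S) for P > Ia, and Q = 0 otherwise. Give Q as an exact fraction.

NRCS table: row crops, straight row, good condition, soil group D → CN(II) = 89
AMC II — tabulated CN = 89 applies directly.
S = 1000/89 − 10 = 110/89 in ≈ 1.236 in
Initial abstraction Ia = S/5 = (110/89)/5 = 22/89 ≈ 0.247 in
Excess rainfall: 8.180 − 0.247 = 7.933 in; P > Ia so Q > 0
Runoff Q = (P−Ia)²/(P−Ia+S) = (7.933)²/(7.933+1.236) = 1246160601/181564450 ≈ 6.863 in

Q = 1246160601/181564450 in ≈ 6.863 in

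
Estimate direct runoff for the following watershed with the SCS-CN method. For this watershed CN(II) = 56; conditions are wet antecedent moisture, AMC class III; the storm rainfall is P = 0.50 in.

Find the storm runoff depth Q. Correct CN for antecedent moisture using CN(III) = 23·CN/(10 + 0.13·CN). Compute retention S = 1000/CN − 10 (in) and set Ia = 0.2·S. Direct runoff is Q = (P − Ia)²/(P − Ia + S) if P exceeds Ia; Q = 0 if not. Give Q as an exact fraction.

CN(III) from CN(II)=56: (23·56)/(10 + 0.13·56) = 4025/54 ≈ 74.537
Retention S: 1000/CN − 10 with CN=74.537 → S = 550/161 ≈ 3.416 in
Ia = 0.2·(550/161) = 110/161 in ≈ 0.683 in
P = 0.500 ≤ Ia = 0.683 in: entire storm abstracted, Q = 0.

Q = 0 in ≈ 0.000 in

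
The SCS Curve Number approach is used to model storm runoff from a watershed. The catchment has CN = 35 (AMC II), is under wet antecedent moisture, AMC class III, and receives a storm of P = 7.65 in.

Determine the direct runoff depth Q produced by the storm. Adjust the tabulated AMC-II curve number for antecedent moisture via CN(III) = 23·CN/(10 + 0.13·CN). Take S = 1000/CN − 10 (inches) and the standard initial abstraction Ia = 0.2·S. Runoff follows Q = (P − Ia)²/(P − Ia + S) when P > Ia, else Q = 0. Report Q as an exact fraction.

Wet (AMC III): CN(III) = 23·35/(10 + 0.13·35) = 805/(291/20) = 16100/291 ≈ 55.326
Retention S: 1000/CN − 10 with CN=55.326 → S = 1300/161 ≈ 8.075 in
Ia = 0.2·(1300/161) = 260/161 in ≈ 1.615 in
Since P=7.650 > Ia=1.615: effective rainfall P−Ia = 19433/3220 in
Q: (19433/3220)² ÷ (45433/3220) = 377641489/146294260 in (≈ 2.581 in)

Q = 377641489/146294260 in ≈ 2.581 in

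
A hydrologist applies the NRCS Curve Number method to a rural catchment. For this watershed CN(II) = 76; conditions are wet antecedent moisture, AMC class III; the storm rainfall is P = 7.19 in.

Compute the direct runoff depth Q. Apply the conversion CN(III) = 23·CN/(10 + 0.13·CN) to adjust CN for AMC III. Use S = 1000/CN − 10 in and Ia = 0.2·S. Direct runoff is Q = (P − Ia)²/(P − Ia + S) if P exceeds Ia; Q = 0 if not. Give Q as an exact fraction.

Q = 91326653209/15828271100 in ≈ 5.770 in

Adjust CN=76 to AMC III: 23·76/(10 + 0.13·76) → 1748 ÷ (497/25) = 43700/497 ≈ 87.928
S = 1000/(43700/497) − 10 = 600/437 in ≈ 1.373 in
Initial abstraction Ia = S/5 = (600/437)/5 = 120/437 ≈ 0.275 in
Since P=7.190 > Ia=0.275: effective rainfall P−Ia = 302203/43700 in
Runoff Q = (P−Ia)²/(P−Ia+S) = (6.915)²/(6.915+1.373) = 91326653209/15828271100 ≈ 5.770 in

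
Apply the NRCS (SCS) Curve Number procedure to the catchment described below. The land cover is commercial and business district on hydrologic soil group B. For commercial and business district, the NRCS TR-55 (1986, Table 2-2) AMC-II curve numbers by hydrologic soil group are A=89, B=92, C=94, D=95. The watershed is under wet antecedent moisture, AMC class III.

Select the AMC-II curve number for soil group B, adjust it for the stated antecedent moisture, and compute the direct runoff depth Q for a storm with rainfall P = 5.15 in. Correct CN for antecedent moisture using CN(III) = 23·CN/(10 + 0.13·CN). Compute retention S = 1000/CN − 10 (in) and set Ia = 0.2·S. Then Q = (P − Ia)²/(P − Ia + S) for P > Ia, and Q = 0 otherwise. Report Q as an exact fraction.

Q = 2882293969/610328460 in ≈ 4.723 in

NRCS table: commercial and business district, soil group B → CN(II) = 92
CN(III) from CN(II)=92: (23·92)/(10 + 0.13·92) = 52900/549 ≈ 96.357
Retention S: 1000/CN − 10 with CN=96.357 → S = 200/529 ≈ 0.378 in
Initial abstraction Ia = S/5 = (200/529)/5 = 40/529 ≈ 0.076 in
Excess rainfall: 5.150 − 0.076 = 5.074 in; P > Ia so Q > 0
Q: (53687/10580)² ÷ (57687/10580) = 2882293969/610328460 in (≈ 4.723 in)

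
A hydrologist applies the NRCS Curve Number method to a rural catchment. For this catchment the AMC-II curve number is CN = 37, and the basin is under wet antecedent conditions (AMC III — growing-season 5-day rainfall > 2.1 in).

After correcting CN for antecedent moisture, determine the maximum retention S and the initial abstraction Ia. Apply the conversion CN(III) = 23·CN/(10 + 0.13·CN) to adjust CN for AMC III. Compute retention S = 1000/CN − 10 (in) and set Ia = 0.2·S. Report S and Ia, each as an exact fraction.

CN(III) from CN(II)=37: (23·37)/(10 + 0.13·37) = 85100/1481 ≈ 57.461
Max retention: S = 1000/(85100/1481) − 10 = 6300/851 in (≈ 7.403 in)
Initial abstraction Ia = S/5 = (6300/851)/5 = 1260/851 ≈ 1.481 in

S = 6300/851 in ≈ 7.403 in; Ia = 1260/851 in ≈ 1.481 in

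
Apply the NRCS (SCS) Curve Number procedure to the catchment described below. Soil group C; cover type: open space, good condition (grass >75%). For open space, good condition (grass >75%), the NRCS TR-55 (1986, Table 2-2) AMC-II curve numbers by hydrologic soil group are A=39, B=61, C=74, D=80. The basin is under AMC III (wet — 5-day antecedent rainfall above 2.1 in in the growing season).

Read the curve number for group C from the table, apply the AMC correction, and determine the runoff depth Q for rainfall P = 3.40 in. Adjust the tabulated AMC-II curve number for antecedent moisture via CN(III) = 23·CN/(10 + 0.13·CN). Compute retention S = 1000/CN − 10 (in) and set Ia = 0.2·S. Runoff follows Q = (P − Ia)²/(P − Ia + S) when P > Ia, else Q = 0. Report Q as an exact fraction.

Q = 173369889/83683085 in ≈ 2.072 in

NRCS table: open space, good condition (grass >75%), soil group C → CN(II) = 74
Wet (AMC III): CN(III) = 23·74/(10 + 0.13·74) = 1702/(981/50) = 85100/981 ≈ 86.748
S = 1000/(85100/981) − 10 = 1300/851 in ≈ 1.528 in
Initial abstraction Ia = S/5 = (1300/851)/5 = 260/851 ≈ 0.306 in
Since P=3.400 > Ia=0.306: effective rainfall P−Ia = 13167/4255 in
Q = (13167/4255)²/((13167/4255) + 1300/851) = (173369889/18105025)/(19667/4255) = 173369889/83683085 in ≈ 2.072 in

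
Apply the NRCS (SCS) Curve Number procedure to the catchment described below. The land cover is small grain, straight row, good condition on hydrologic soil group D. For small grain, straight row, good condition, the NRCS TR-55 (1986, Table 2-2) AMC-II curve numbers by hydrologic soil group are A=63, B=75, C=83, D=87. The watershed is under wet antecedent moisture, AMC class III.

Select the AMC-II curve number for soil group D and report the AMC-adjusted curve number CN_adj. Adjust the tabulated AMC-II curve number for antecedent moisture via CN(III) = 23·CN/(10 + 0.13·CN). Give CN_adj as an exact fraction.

CN_adj = 200100/2131 ≈ 93.900

NRCS table: small grain, straight row, good condition, soil group D → CN(II) = 87
CN(III) from CN(II)=87: (23·87)/(10 + 0.13·87) = 200100/2131 ≈ 93.900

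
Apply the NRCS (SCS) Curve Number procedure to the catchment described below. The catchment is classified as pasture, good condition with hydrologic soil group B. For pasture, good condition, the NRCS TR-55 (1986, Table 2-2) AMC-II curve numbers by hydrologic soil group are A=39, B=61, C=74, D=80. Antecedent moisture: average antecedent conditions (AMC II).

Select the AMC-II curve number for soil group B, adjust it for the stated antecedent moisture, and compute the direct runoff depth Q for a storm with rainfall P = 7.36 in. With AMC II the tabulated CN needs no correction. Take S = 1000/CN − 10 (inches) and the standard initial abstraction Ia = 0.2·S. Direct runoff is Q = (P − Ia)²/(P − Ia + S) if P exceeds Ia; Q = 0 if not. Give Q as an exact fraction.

NRCS table: pasture, good condition, soil group B → CN(II) = 61
AMC II — tabulated CN = 61 applies directly.
S = 1000/61 − 10 = 390/61 in ≈ 6.393 in
Initial abstraction Ia = S/5 = (390/61)/5 = 78/61 ≈ 1.279 in
P − Ia = 7.360 − 1.279 = 9274/1525 ≈ 6.081 in (> 0, runoff occurs)
Q = (9274/1525)²/((9274/1525) + 390/61) = (86007076/2325625)/(19024/1525) = 21501769/7252900 in ≈ 2.965 in

Q = 21501769/7252900 in ≈ 2.965 in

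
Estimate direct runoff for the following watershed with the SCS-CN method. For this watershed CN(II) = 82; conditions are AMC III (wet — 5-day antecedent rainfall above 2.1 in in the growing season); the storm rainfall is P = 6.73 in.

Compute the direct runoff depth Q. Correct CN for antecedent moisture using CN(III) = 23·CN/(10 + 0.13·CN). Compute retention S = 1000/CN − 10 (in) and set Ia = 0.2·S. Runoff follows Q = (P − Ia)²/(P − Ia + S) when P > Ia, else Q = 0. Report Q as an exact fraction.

CN(III) from CN(II)=82: (23·82)/(10 + 0.13·82) = 94300/1033 ≈ 91.288
Retention S: 1000/CN − 10 with CN=91.288 → S = 900/943 ≈ 0.954 in
Ia = 0.2·(900/943) = 180/943 in ≈ 0.191 in
P − Ia = 6.730 − 0.191 = 616639/94300 ≈ 6.539 in (> 0, runoff occurs)
Q: (616639/94300)² ÷ (706639/94300) = 380243656321/66636057700 in (≈ 5.706 in)

Q = 380243656321/66636057700 in ≈ 5.706 in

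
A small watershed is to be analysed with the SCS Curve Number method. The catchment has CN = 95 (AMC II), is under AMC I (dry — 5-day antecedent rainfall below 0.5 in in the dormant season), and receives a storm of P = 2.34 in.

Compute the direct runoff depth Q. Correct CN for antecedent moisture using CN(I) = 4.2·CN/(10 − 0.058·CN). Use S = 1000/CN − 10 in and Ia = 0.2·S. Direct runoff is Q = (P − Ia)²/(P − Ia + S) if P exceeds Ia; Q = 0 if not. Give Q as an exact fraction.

Dry (AMC I): CN(I) = 4.2·95/(10 − 0.058·95) = 399/(449/100) = 39900/449 ≈ 88.864
Max retention: S = 1000/(39900/449) − 10 = 500/399 in (≈ 1.253 in)
Ia = 0.2S: 0.2·1.253 = 0.251 in (exactly 100/399)
P − Ia = 2.340 − 0.251 = 41683/19950 ≈ 2.089 in (> 0, runoff occurs)
Q = (41683/19950)²/((41683/19950) + 500/399) = (1737472489/398002500)/(66683/19950) = 1737472489/1330325850 in ≈ 1.306 in

Q = 1737472489/1330325850 in ≈ 1.306 in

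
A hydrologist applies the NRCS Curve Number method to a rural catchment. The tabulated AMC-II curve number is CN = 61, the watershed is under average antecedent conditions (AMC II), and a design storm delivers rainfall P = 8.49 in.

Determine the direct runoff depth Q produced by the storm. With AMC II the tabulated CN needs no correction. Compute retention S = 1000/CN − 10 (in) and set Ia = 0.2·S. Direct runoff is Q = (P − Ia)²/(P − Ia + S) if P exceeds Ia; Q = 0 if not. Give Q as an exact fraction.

Q = 215003569/56248100 in ≈ 3.822 in

AMC II — tabulated CN = 61 applies directly.
Retention S: 1000/CN − 10 with CN=61.000 → S = 390/61 ≈ 6.393 in
Ia = 0.2S: 0.2·6.393 = 1.279 in (exactly 78/61)
P − Ia = 8.490 − 1.279 = 43989/6100 ≈ 7.211 in (> 0, runoff occurs)
Q: (43989/6100)² ÷ (82989/6100) = 215003569/56248100 in (≈ 3.822 in)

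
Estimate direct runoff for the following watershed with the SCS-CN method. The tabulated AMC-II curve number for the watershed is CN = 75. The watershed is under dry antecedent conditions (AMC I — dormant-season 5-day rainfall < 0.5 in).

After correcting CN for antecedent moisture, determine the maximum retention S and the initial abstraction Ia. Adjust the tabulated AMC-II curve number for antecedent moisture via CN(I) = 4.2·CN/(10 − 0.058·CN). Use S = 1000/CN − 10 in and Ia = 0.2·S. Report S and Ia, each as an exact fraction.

S = 500/63 in ≈ 7.937 in; Ia = 100/63 in ≈ 1.587 in

Dry (AMC I): CN(I) = 4.2·75/(10 − 0.058·75) = 315/(113/20) = 6300/113 ≈ 55.752
Max retention: S = 1000/(6300/113) − 10 = 500/63 in (≈ 7.937 in)
Ia = 0.2·(500/63) = 100/63 in ≈ 1.587 in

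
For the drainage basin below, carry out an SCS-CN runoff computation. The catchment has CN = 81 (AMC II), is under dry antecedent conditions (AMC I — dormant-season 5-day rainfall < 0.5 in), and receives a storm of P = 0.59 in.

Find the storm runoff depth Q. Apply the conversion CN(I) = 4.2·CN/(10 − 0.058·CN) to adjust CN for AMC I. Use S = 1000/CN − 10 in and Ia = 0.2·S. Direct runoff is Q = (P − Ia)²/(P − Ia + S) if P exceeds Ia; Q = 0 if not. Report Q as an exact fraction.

Adjust CN=81 to AMC I: 4.2·81/(10 − 0.058·81) → (1701/5) ÷ (2651/500) = 170100/2651 ≈ 64.164
Retention S: 1000/CN − 10 with CN=64.164 → S = 9500/1701 ≈ 5.585 in
Ia = 0.2S: 0.2·5.585 = 1.117 in (exactly 1900/1701)
P = 0.590 ≤ Ia = 1.117 in: entire storm abstracted, Q = 0.

Q = 0 in ≈ 0.000 in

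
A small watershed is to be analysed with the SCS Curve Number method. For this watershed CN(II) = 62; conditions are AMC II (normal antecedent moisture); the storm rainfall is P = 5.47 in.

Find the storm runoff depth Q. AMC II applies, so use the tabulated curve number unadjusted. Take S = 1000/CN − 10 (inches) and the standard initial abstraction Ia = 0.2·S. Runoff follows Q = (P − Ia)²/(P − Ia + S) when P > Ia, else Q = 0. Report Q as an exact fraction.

AMC II — tabulated CN = 62 applies directly.
S = 1000/62 − 10 = 190/31 in ≈ 6.129 in
Ia = 0.2·(190/31) = 38/31 in ≈ 1.226 in
P − Ia = 5.470 − 1.226 = 13157/3100 ≈ 4.244 in (> 0, runoff occurs)
Runoff Q = (P−Ia)²/(P−Ia+S) = (4.244)²/(4.244+6.129) = 173106649/99686700 ≈ 1.737 in

Q = 173106649/99686700 in ≈ 1.737 in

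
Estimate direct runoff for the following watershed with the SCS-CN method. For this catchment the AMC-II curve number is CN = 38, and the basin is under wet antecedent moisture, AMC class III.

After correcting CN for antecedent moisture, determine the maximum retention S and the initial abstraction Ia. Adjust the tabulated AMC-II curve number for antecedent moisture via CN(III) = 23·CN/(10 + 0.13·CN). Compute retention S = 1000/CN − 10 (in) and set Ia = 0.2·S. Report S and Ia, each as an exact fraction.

S = 3100/437 in ≈ 7.094 in; Ia = 620/437 in ≈ 1.419 in

CN(III) from CN(II)=38: (23·38)/(10 + 0.13·38) = 43700/747 ≈ 58.501
S = 1000/(43700/747) − 10 = 3100/437 in ≈ 7.094 in
Initial abstraction Ia = S/5 = (3100/437)/5 = 620/437 ≈ 1.419 in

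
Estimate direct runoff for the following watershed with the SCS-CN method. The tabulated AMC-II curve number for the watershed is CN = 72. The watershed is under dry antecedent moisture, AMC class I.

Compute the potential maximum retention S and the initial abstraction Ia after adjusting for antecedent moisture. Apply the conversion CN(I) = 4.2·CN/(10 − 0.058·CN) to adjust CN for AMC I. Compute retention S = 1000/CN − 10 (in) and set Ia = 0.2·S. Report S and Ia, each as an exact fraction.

Dry (AMC I): CN(I) = 4.2·72/(10 − 0.058·72) = (1512/5)/(728/125) = 675/13 ≈ 51.923
Max retention: S = 1000/(675/13) − 10 = 250/27 in (≈ 9.259 in)
Initial abstraction Ia = S/5 = (250/27)/5 = 50/27 ≈ 1.852 in

S = 250/27 in ≈ 9.259 in; Ia = 50/27 in ≈ 1.852 in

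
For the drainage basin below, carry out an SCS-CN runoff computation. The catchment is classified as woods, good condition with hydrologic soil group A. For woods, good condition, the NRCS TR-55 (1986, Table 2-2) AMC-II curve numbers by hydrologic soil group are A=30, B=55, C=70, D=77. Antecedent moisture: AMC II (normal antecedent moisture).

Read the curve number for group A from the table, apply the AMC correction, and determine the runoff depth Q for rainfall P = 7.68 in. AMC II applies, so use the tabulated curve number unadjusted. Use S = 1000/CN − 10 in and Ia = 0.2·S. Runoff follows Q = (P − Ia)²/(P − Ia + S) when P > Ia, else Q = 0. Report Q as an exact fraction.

Q = 12769/37050 in ≈ 0.345 in

NRCS table: woods, good condition, soil group A → CN(II) = 30
CN(II) = 30; AMC II needs no correction.
Retention S: 1000/CN − 10 with CN=30.000 → S = 70/3 ≈ 23.333 in
Ia = 0.2·(70/3) = 14/3 in ≈ 4.667 in
P − Ia = 7.680 − 4.667 = 226/75 ≈ 3.013 in (> 0, runoff occurs)
Q: (226/75)² ÷ (1976/75) = 12769/37050 in (≈ 0.345 in)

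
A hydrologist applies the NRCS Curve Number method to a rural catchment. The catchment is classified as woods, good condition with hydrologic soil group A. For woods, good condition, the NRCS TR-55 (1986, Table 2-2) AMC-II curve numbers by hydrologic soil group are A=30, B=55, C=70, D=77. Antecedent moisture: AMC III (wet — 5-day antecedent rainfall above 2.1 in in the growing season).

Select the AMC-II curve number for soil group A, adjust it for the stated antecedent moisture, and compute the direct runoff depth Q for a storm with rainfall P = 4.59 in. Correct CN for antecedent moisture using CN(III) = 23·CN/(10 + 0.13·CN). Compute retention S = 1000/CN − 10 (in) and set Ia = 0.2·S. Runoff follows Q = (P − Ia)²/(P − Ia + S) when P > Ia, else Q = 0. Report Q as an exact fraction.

NRCS table: woods, good condition, soil group A → CN(II) = 30
Wet (AMC III): CN(III) = 23·30/(10 + 0.13·30) = 690/(139/10) = 6900/139 ≈ 49.640
Retention S: 1000/CN − 10 with CN=49.640 → S = 700/69 ≈ 10.145 in
Ia = 0.2·(700/69) = 140/69 in ≈ 2.029 in
P − Ia = 4.590 − 2.029 = 17671/6900 ≈ 2.561 in (> 0, runoff occurs)
Q = (17671/6900)²/((17671/6900) + 700/69) = (312264241/47610000)/(87671/6900) = 312264241/604929900 in ≈ 0.516 in

Q = 312264241/604929900 in ≈ 0.516 in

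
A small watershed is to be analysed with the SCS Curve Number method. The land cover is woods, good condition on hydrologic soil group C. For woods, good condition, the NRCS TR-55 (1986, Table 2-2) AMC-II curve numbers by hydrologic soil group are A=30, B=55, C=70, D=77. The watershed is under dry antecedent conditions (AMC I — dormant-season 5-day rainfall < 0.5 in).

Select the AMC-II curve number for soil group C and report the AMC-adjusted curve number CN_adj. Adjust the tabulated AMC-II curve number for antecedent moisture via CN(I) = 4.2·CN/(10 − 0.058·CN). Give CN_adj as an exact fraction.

NRCS table: woods, good condition, soil group C → CN(II) = 70
CN(I) from CN(II)=70: (4.2·70)/(10 − 0.058·70) = 4900/99 ≈ 49.495

CN_adj = 4900/99 ≈ 49.495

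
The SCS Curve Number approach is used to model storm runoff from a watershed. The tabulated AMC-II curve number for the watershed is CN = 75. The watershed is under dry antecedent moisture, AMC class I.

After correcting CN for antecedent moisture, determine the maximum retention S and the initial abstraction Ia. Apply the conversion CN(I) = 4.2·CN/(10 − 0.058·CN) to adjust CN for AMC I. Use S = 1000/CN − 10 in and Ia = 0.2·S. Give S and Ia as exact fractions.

CN(I) from CN(II)=75: (4.2·75)/(10 − 0.058·75) = 6300/113 ≈ 55.752
Max retention: S = 1000/(6300/113) − 10 = 500/63 in (≈ 7.937 in)
Ia = 0.2S: 0.2·7.937 = 1.587 in (exactly 100/63)

S = 500/63 in ≈ 7.937 in; Ia = 100/63 in ≈ 1.587 in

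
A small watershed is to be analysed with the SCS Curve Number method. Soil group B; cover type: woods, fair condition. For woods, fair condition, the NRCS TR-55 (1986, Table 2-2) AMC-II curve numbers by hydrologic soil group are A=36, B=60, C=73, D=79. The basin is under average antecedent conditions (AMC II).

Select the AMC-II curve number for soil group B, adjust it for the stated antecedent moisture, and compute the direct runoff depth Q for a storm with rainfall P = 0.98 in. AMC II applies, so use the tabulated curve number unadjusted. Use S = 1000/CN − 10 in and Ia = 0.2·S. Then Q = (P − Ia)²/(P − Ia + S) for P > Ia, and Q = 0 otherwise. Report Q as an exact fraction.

NRCS table: woods, fair condition, soil group B → CN(II) = 60
AMC II — tabulated CN = 60 applies directly.
S = 1000/60 − 10 = 20/3 in ≈ 6.667 in
Initial abstraction Ia = S/5 = (20/3)/5 = 4/3 ≈ 1.333 in
P = 0.980 ≤ Ia = 1.333 in: entire storm abstracted, Q = 0.

Q = 0 in ≈ 0.000 in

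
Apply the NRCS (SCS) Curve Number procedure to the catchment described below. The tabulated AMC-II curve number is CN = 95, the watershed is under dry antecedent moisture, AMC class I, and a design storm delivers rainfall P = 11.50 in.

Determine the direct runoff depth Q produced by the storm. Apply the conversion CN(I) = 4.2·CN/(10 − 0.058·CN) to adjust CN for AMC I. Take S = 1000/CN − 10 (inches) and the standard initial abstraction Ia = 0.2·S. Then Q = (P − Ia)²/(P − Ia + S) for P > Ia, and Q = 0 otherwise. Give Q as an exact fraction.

Q = 80586529/7961646 in ≈ 10.122 in

Adjust CN=95 to AMC I: 4.2·95/(10 − 0.058·95) → 399 ÷ (449/100) = 39900/449 ≈ 88.864
S = 1000/(39900/449) − 10 = 500/399 in ≈ 1.253 in
Ia = 0.2S: 0.2·1.253 = 0.251 in (exactly 100/399)
Excess rainfall: 11.500 − 0.251 = 11.249 in; P > Ia so Q > 0
Runoff Q = (P−Ia)²/(P−Ia+S) = (11.249)²/(11.249+1.253) = 80586529/7961646 ≈ 10.122 in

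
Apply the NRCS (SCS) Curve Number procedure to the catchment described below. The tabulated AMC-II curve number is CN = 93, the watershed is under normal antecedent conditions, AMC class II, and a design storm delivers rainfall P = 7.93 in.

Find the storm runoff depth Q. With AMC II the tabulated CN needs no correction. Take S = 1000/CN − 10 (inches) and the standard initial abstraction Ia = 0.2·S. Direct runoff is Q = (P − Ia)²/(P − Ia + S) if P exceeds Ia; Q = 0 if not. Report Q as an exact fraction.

Q = 5234377801/737945700 in ≈ 7.093 in

CN(II) = 93; AMC II needs no correction.
Retention S: 1000/CN − 10 with CN=93.000 → S = 70/93 ≈ 0.753 in
Ia = 0.2S: 0.2·0.753 = 0.151 in (exactly 14/93)
Since P=7.930 > Ia=0.151: effective rainfall P−Ia = 72349/9300 in
Runoff Q = (P−Ia)²/(P−Ia+S) = (7.779)²/(7.779+0.753) = 5234377801/737945700 ≈ 7.093 in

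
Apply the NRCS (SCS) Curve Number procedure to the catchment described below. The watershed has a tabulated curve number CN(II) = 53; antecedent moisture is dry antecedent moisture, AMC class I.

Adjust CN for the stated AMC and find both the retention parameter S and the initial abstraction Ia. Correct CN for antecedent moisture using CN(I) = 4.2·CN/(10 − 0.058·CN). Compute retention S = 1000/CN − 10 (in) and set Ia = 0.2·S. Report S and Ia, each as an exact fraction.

S = 23500/1113 in ≈ 21.114 in; Ia = 4700/1113 in ≈ 4.223 in

Dry (AMC I): CN(I) = 4.2·53/(10 − 0.058·53) = (1113/5)/(3463/500) = 111300/3463 ≈ 32.140
Retention S: 1000/CN − 10 with CN=32.140 → S = 23500/1113 ≈ 21.114 in
Ia = 0.2·(23500/1113) = 4700/1113 in ≈ 4.223 in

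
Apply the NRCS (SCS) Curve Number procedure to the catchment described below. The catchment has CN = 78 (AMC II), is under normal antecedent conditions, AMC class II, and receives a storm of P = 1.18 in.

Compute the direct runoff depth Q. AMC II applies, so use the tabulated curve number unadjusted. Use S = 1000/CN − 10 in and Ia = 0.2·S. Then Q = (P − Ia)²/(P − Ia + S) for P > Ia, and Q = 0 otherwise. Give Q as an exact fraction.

Q = 1442401/13066950 in ≈ 0.110 in

Average conditions: CN = 78 (no AMC adjustment).
Max retention: S = 1000/78 − 10 = 110/39 in (≈ 2.821 in)
Ia = 0.2S: 0.2·2.821 = 0.564 in (exactly 22/39)
Since P=1.180 > Ia=0.564: effective rainfall P−Ia = 1201/1950 in
Q: (1201/1950)² ÷ (6701/1950) = 1442401/13066950 in (≈ 0.110 in)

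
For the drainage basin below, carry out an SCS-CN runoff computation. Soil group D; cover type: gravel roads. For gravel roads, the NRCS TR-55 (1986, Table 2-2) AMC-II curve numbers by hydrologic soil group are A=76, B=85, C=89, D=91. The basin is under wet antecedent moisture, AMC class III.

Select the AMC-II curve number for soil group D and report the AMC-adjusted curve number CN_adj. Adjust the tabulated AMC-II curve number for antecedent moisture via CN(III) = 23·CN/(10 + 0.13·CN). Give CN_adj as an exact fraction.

CN_adj = 209300/2183 ≈ 95.877

NRCS table: gravel roads, soil group D → CN(II) = 91
Adjust CN=91 to AMC III: 23·91/(10 + 0.13·91) → 2093 ÷ (2183/100) = 209300/2183 ≈ 95.877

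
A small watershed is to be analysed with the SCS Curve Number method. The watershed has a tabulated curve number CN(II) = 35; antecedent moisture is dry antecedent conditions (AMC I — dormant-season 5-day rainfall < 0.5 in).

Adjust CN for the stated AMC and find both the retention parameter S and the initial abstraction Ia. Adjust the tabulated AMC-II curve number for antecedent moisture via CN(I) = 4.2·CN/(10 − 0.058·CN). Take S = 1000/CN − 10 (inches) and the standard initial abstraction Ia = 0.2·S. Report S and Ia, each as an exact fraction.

Dry (AMC I): CN(I) = 4.2·35/(10 − 0.058·35) = 147/(797/100) = 14700/797 ≈ 18.444
S = 1000/(14700/797) − 10 = 6500/147 in ≈ 44.218 in
Ia = 0.2·(6500/147) = 1300/147 in ≈ 8.844 in

S = 6500/147 in ≈ 44.218 in; Ia = 1300/147 in ≈ 8.844 in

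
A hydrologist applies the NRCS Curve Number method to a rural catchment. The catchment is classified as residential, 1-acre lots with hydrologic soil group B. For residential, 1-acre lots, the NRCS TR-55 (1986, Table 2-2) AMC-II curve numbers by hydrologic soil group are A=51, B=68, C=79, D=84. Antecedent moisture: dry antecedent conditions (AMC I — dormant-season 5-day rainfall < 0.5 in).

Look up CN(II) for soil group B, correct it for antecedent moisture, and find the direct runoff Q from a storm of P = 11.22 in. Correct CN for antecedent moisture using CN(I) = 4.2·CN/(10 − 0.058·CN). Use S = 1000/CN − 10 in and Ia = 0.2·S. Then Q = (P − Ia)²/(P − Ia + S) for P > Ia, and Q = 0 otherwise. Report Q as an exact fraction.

Q = 25688716729/6430944450 in ≈ 3.995 in

NRCS table: residential, 1-acre lots, soil group B → CN(II) = 68
CN(I) from CN(II)=68: (4.2·68)/(10 − 0.058·68) = 35700/757 ≈ 47.160
Retention S: 1000/CN − 10 with CN=47.160 → S = 4000/357 ≈ 11.204 in
Ia = 0.2S: 0.2·11.204 = 2.241 in (exactly 800/357)
Since P=11.220 > Ia=2.241: effective rainfall P−Ia = 160277/17850 in
Q: (160277/17850)² ÷ (360277/17850) = 25688716729/6430944450 in (≈ 3.995 in)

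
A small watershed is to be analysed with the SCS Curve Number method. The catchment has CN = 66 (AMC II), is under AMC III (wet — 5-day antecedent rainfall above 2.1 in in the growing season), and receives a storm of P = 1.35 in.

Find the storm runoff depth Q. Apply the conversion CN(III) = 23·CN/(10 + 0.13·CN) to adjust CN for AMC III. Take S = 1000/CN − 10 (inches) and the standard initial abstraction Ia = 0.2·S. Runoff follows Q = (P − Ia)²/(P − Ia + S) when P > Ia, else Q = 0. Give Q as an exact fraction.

Adjust CN=66 to AMC III: 23·66/(10 + 0.13·66) → 1518 ÷ (929/50) = 75900/929 ≈ 81.701
S = 1000/(75900/929) − 10 = 1700/759 in ≈ 2.240 in
Ia = 0.2·(1700/759) = 340/759 in ≈ 0.448 in
Excess rainfall: 1.350 − 0.448 = 0.902 in; P > Ia so Q > 0
Q = (13693/15180)²/((13693/15180) + 1700/759) = (187498249/230432400)/(47693/15180) = 187498249/723979740 in ≈ 0.259 in

Q = 187498249/723979740 in ≈ 0.259 in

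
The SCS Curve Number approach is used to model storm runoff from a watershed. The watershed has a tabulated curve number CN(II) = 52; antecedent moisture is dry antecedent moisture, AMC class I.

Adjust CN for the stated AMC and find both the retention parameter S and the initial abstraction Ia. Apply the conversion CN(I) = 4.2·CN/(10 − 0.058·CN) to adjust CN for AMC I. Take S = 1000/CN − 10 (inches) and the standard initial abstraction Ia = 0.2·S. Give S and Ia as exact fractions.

CN(I) from CN(II)=52: (4.2·52)/(10 − 0.058·52) = 9100/291 ≈ 31.271
Retention S: 1000/CN − 10 with CN=31.271 → S = 2000/91 ≈ 21.978 in
Ia = 0.2S: 0.2·21.978 = 4.396 in (exactly 400/91)

S = 2000/91 in ≈ 21.978 in; Ia = 400/91 in ≈ 4.396 in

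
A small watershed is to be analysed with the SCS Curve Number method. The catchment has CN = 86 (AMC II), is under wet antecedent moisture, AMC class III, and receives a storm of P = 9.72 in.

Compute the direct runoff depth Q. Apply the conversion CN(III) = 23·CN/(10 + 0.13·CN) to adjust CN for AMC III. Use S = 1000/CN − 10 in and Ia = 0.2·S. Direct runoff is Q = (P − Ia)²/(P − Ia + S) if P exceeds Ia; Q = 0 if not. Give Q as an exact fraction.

Q = 56087027929/6288235075 in ≈ 8.919 in

Adjust CN=86 to AMC III: 23·86/(10 + 0.13·86) → 1978 ÷ (1059/50) = 98900/1059 ≈ 93.390
S = 1000/(98900/1059) − 10 = 700/989 in ≈ 0.708 in
Ia = 0.2·(700/989) = 140/989 in ≈ 0.142 in
P − Ia = 9.720 − 0.142 = 236827/24725 ≈ 9.578 in (> 0, runoff occurs)
Q = (236827/24725)²/((236827/24725) + 700/989) = (56087027929/611325625)/(254327/24725) = 56087027929/6288235075 in ≈ 8.919 in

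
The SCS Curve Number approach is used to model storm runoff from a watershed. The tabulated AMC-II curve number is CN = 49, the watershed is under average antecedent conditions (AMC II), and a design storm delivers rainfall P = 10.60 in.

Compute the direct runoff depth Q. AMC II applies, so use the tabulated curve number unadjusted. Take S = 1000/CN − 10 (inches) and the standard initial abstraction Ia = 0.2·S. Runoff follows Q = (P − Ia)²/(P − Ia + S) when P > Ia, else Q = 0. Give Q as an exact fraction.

Q = 4355569/1136065 in ≈ 3.834 in

AMC II — tabulated CN = 49 applies directly.
Max retention: S = 1000/49 − 10 = 510/49 in (≈ 10.408 in)
Ia = 0.2S: 0.2·10.408 = 2.082 in (exactly 102/49)
Since P=10.600 > Ia=2.082: effective rainfall P−Ia = 2087/245 in
Q = (2087/245)²/((2087/245) + 510/49) = (4355569/60025)/(4637/245) = 4355569/1136065 in ≈ 3.834 in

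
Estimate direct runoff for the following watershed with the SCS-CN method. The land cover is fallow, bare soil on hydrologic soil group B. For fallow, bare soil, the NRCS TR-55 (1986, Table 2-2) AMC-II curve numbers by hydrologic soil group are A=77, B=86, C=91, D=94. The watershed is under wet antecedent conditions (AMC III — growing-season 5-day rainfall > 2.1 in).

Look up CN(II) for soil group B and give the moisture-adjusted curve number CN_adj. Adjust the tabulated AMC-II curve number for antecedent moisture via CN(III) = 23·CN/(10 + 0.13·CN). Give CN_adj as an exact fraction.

CN_adj = 98900/1059 ≈ 93.390

NRCS table: fallow, bare soil, soil group B → CN(II) = 86
Adjust CN=86 to AMC III: 23·86/(10 + 0.13·86) → 1978 ÷ (1059/50) = 98900/1059 ≈ 93.390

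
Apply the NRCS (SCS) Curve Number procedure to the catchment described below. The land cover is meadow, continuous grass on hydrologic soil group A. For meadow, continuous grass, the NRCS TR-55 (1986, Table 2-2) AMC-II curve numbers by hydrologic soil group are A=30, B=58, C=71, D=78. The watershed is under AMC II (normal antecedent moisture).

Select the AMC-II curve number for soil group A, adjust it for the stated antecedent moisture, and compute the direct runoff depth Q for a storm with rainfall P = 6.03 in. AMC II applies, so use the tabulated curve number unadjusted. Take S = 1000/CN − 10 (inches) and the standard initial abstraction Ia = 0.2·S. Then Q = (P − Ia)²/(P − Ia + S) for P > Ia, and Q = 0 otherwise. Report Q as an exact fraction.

NRCS table: meadow, continuous grass, soil group A → CN(II) = 30
Average conditions: CN = 30 (no AMC adjustment).
Retention S: 1000/CN − 10 with CN=30.000 → S = 70/3 ≈ 23.333 in
Ia = 0.2·(70/3) = 14/3 in ≈ 4.667 in
Since P=6.030 > Ia=4.667: effective rainfall P−Ia = 409/300 in
Q = (409/300)²/((409/300) + 70/3) = (167281/90000)/(7409/300) = 167281/2222700 in ≈ 0.075 in

Q = 167281/2222700 in ≈ 0.075 in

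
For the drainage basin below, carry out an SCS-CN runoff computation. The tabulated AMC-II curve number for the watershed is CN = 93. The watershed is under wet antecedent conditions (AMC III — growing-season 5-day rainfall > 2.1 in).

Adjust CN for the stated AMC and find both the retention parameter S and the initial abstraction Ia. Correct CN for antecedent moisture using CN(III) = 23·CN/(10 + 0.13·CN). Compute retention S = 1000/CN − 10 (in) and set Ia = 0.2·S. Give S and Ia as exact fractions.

S = 700/2139 in ≈ 0.327 in; Ia = 140/2139 in ≈ 0.065 in

Wet (AMC III): CN(III) = 23·93/(10 + 0.13·93) = 2139/(2209/100) = 213900/2209 ≈ 96.831
Max retention: S = 1000/(213900/2209) − 10 = 700/2139 in (≈ 0.327 in)
Initial abstraction Ia = S/5 = (700/2139)/5 = 140/2139 ≈ 0.065 in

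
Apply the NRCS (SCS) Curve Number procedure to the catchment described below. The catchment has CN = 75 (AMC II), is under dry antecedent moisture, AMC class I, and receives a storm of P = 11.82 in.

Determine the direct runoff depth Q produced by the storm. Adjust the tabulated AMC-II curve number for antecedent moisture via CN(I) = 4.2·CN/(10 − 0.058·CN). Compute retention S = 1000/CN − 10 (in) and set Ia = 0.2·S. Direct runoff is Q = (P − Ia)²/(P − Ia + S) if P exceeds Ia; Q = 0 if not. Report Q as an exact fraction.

Q = 1038966289/180283950 in ≈ 5.763 in

CN(I) from CN(II)=75: (4.2·75)/(10 − 0.058·75) = 6300/113 ≈ 55.752
Retention S: 1000/CN − 10 with CN=55.752 → S = 500/63 ≈ 7.937 in
Initial abstraction Ia = S/5 = (500/63)/5 = 100/63 ≈ 1.587 in
Excess rainfall: 11.820 − 1.587 = 10.233 in; P > Ia so Q > 0
Q = (32233/3150)²/((32233/3150) + 500/63) = (1038966289/9922500)/(57233/3150) = 1038966289/180283950 in ≈ 5.763 in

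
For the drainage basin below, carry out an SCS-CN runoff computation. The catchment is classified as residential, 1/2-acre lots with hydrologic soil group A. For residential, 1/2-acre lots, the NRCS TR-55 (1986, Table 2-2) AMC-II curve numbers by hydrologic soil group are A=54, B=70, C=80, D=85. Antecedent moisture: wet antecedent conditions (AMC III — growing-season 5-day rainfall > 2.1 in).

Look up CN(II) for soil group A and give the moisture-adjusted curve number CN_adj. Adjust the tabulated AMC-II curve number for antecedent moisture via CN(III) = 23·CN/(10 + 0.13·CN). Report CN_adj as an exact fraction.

NRCS table: residential, 1/2-acre lots, soil group A → CN(II) = 54
CN(III) from CN(II)=54: (23·54)/(10 + 0.13·54) = 2700/37 ≈ 72.973

CN_adj = 2700/37 ≈ 72.973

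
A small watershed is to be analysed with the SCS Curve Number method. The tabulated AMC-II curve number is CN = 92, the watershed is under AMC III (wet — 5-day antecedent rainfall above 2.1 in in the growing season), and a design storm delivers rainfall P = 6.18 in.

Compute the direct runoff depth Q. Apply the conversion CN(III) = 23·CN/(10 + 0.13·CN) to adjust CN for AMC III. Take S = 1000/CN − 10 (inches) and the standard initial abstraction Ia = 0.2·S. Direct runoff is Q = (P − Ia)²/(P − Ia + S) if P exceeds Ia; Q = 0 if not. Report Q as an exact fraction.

Wet (AMC III): CN(III) = 23·92/(10 + 0.13·92) = 2116/(549/25) = 52900/549 ≈ 96.357
Max retention: S = 1000/(52900/549) − 10 = 200/529 in (≈ 0.378 in)
Ia = 0.2S: 0.2·0.378 = 0.076 in (exactly 40/529)
Excess rainfall: 6.180 − 0.076 = 6.104 in; P > Ia so Q > 0
Q: (161461/26450)² ÷ (171461/26450) = 26069654521/4535143450 in (≈ 5.748 in)

Q = 26069654521/4535143450 in ≈ 5.748 in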